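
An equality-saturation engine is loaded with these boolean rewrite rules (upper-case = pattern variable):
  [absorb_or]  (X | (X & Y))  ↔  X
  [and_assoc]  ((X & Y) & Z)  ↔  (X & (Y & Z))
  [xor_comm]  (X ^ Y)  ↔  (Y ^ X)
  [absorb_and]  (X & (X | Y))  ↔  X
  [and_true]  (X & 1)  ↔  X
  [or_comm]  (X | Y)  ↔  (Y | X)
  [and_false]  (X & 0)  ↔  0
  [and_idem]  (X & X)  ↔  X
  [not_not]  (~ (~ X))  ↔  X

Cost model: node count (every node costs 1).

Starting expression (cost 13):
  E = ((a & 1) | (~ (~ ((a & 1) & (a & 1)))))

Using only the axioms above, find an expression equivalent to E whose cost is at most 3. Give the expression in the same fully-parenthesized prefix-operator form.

(a & 1)   [cost 3]

step 1: not_not (→) rewrites (~ (~ ((a & 1) & (a & 1)))) into ((a & 1) & (a & 1)), now ((a & 1) | ((a & 1) & (a & 1)))
step 2: and_true (→) rewrites (a & 1) into a, now ((a & 1) | ((a & 1) & a))
step 3: absorb_or (→) rewrites ((a & 1) | ((a & 1) & a)) into (a & 1), reaching cost 3 (bound 3)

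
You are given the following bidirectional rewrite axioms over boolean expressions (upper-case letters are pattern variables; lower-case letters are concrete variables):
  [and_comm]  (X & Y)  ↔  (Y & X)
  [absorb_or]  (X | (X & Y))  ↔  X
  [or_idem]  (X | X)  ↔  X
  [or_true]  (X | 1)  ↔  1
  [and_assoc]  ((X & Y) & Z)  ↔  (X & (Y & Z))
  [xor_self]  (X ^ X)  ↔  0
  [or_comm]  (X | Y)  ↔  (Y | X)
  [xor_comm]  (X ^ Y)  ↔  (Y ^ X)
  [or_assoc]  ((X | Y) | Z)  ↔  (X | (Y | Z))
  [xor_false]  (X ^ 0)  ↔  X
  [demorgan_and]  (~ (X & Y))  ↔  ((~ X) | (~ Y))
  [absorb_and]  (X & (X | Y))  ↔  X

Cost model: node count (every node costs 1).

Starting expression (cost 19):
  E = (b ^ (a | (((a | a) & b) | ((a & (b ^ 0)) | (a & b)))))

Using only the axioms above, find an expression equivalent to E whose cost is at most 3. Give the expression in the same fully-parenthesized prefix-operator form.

1. [xor_false →] (b ^ 0)  →  b;  E = (b ^ (a | (((a | a) & b) | ((a & b) | (a & b)))))
2. [or_idem →] (a | a)  →  a;  E = (b ^ (a | ((a & b) | ((a & b) | (a & b)))))
3. [or_idem →] ((a & b) | (a & b))  →  (a & b);  E = (b ^ (a | ((a & b) | (a & b))))
4. [or_idem →] ((a & b) | (a & b))  →  (a & b);  E = (b ^ (a | (a & b)))
5. [absorb_or →] (a | (a & b))  →  a;  cost 3 ≤ 3, done

(b ^ a)   [cost 3]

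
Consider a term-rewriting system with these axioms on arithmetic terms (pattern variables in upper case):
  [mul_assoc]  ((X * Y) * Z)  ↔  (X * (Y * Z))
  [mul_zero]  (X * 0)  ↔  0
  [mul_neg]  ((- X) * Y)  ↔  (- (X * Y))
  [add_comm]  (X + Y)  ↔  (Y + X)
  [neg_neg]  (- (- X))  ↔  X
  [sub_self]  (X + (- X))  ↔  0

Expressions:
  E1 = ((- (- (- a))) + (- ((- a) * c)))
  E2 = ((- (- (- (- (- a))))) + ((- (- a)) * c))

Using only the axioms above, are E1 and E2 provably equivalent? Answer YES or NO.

1. [mul_neg →] ((- a) * c)  →  (- (a * c));  E1 = ((- (- (- a))) + (- (- (a * c))))
2. [neg_neg →] (- (- (a * c)))  →  (a * c);  E1 = ((- (- (- a))) + (a * c))
3. [neg_neg →] (- (- (- a)))  →  (- a);  E1 = ((- a) + (a * c))
4. [neg_neg ←] a  →  (- (- a));  E1 = ((- a) + ((- (- a)) * c))
5. [neg_neg ←] a  →  (- (- a));  E1 = ((- (- (- a))) + ((- (- a)) * c))
6. [neg_neg ←] (- (- a))  →  (- (- (- (- a))));  this is E2

YES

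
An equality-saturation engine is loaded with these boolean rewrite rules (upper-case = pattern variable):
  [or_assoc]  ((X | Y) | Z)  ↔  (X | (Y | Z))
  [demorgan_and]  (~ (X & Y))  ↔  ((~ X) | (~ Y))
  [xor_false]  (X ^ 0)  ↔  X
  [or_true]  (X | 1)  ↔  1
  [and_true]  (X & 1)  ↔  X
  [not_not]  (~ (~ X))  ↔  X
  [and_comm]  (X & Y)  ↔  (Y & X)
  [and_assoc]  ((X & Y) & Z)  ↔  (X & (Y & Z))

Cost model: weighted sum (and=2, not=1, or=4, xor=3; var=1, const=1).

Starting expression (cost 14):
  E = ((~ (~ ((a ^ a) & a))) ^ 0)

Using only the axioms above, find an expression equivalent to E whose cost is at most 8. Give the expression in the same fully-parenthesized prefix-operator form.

step 1: and_comm (→) rewrites ((a ^ a) & a) into (a & (a ^ a)), now ((~ (~ (a & (a ^ a)))) ^ 0)
step 2: xor_false (→) rewrites ((~ (~ (a & (a ^ a)))) ^ 0) into (~ (~ (a & (a ^ a))))
step 3: not_not (→) rewrites (~ (~ (a & (a ^ a)))) into (a & (a ^ a)), reaching cost 8 (bound 8)

(a & (a ^ a))   [cost 8]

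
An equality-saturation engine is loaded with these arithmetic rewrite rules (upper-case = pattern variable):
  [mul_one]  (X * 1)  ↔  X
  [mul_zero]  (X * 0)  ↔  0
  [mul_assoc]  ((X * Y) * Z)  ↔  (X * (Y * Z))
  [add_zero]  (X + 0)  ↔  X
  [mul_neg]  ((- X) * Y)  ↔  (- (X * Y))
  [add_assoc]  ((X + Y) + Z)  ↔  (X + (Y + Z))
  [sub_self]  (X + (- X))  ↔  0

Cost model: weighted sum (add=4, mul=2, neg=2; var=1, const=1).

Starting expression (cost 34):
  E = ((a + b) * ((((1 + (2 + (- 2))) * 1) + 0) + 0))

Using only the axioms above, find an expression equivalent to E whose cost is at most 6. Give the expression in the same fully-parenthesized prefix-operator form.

(1) (2 + (- 2))  =[sub_self →]=  0    ⊢ ((a + b) * ((((1 + 0) * 1) + 0) + 0))
(2) (1 + 0)  =[add_zero →]=  1    ⊢ ((a + b) * (((1 * 1) + 0) + 0))
(3) (((1 * 1) + 0) + 0)  =[add_zero →]=  ((1 * 1) + 0)    ⊢ ((a + b) * ((1 * 1) + 0))
(4) ((1 * 1) + 0)  =[add_zero →]=  (1 * 1)    ⊢ ((a + b) * (1 * 1))
(5) (1 * 1)  =[mul_one →]=  1    ⊢ ((a + b) * 1)
(6) ((a + b) * 1)  =[mul_one →]=  (a + b)    ⊢ cost 6, within 6

(a + b)   [cost 6]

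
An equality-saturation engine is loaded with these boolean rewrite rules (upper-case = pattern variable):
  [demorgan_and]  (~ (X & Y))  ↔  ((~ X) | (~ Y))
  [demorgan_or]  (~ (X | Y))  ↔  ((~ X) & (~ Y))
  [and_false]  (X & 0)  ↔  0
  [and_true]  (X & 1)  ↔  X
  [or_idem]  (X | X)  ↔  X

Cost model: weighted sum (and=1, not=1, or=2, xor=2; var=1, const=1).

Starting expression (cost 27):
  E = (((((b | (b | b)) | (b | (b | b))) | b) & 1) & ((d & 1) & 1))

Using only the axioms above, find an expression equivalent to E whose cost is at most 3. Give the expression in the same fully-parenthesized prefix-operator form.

1. [or_idem →] ((b | (b | b)) | (b | (b | b)))  →  (b | (b | b));  E = ((((b | (b | b)) | b) & 1) & ((d & 1) & 1))
2. [or_idem →] (b | b)  →  b;  E = ((((b | b) | b) & 1) & ((d & 1) & 1))
3. [and_true →] (d & 1)  →  d;  E = ((((b | b) | b) & 1) & (d & 1))
4. [or_idem →] (b | b)  →  b;  E = (((b | b) & 1) & (d & 1))
5. [and_true →] (d & 1)  →  d;  E = (((b | b) & 1) & d)
6. [and_true →] ((b | b) & 1)  →  (b | b);  E = ((b | b) & d)
7. [or_idem →] (b | b)  →  b;  cost 3 ≤ 3, done

(b & d)   [cost 3]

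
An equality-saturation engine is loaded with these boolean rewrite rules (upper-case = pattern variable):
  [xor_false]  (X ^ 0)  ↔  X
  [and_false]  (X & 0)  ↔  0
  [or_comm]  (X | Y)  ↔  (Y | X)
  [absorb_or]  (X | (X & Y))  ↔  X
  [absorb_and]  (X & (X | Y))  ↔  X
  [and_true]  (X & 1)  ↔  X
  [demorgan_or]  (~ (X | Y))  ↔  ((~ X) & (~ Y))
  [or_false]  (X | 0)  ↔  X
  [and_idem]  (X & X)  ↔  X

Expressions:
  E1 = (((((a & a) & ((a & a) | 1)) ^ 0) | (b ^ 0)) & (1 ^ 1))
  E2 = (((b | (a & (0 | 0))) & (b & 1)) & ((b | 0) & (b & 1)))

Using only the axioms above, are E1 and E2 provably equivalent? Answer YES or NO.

NO

All listed rules preserve value, hence provable equivalence implies equal values everywhere; look for a separating assignment.
a=0, b=1 gives E1 ↦ 0, E2 ↦ 1; values differ ⇒ not provably equivalent.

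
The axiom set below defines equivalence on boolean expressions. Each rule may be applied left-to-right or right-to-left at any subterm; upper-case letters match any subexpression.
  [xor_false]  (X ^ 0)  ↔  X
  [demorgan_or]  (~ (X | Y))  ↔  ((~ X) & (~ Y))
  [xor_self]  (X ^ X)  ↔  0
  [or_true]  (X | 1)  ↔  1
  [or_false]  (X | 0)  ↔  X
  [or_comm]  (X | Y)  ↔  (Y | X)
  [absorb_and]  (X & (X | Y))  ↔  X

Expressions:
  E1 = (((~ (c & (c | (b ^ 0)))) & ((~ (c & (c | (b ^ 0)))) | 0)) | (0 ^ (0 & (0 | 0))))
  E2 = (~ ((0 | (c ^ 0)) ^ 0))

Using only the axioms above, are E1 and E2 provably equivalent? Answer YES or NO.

(1) ((~ (c & (c | (b ^ 0)))) & ((~ (c & (c | (b ^ 0)))) | 0))  =[absorb_and →]=  (~ (c & (c | (b ^ 0))))    ⊢ ((~ (c & (c | (b ^ 0)))) | (0 ^ (0 & (0 | 0))))
(2) (b ^ 0)  =[xor_false →]=  b    ⊢ ((~ (c & (c | b))) | (0 ^ (0 & (0 | 0))))
(3) (c & (c | b))  =[absorb_and →]=  c    ⊢ ((~ c) | (0 ^ (0 & (0 | 0))))
(4) (0 & (0 | 0))  =[absorb_and →]=  0    ⊢ ((~ c) | (0 ^ 0))
(5) (0 ^ 0)  =[xor_false →]=  0    ⊢ ((~ c) | 0)
(6) ((~ c) | 0)  =[or_false →]=  (~ c)
(7) c  =[xor_false ←]=  (c ^ 0)    ⊢ (~ (c ^ 0))
(8) c  =[or_false ←]=  (c | 0)    ⊢ (~ ((c | 0) ^ 0))
(9) (c | 0)  =[or_comm →]=  (0 | c)    ⊢ (~ ((0 | c) ^ 0))
(10) c  =[xor_false ←]=  (c ^ 0)    ⊢ E2

YES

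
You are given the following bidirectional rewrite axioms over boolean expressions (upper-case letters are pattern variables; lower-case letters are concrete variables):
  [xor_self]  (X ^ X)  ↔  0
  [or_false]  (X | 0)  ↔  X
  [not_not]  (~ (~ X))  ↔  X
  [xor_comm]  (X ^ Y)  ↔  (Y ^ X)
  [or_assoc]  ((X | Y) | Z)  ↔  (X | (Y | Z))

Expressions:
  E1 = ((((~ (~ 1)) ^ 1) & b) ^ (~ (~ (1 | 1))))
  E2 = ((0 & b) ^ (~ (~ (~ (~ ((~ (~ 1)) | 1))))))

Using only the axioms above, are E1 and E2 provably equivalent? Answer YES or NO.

YES

step 1: not_not (→) rewrites (~ (~ 1)) into 1, now (((1 ^ 1) & b) ^ (~ (~ (1 | 1))))
step 2: xor_self (→) rewrites (1 ^ 1) into 0, now ((0 & b) ^ (~ (~ (1 | 1))))
step 3: not_not (→) rewrites (~ (~ (1 | 1))) into (1 | 1), now ((0 & b) ^ (1 | 1))
step 4: not_not (←) rewrites 1 into (~ (~ 1)), now ((0 & b) ^ ((~ (~ 1)) | 1))
step 5: not_not (←) rewrites ((~ (~ 1)) | 1) into (~ (~ ((~ (~ 1)) | 1))), now ((0 & b) ^ (~ (~ ((~ (~ 1)) | 1))))
step 6: not_not (←) rewrites (~ ((~ (~ 1)) | 1)) into (~ (~ (~ ((~ (~ 1)) | 1)))), which is E2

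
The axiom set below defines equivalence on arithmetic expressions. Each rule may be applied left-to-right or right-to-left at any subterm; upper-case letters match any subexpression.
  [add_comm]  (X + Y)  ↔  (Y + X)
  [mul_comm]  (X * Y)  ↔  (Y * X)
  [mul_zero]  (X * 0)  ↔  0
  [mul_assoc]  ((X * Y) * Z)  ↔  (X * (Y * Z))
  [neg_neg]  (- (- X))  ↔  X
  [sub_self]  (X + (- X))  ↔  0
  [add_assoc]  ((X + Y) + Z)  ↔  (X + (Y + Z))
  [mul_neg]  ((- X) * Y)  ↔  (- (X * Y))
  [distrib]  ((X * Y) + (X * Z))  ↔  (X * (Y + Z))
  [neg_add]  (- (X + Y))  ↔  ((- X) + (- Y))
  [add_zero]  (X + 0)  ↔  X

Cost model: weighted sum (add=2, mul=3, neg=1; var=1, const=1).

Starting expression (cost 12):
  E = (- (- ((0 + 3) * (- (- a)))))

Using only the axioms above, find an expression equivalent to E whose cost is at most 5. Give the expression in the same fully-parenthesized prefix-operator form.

(a * 3)   [cost 5]

step 1: neg_neg (→) rewrites (- (- ((0 + 3) * (- (- a))))) into ((0 + 3) * (- (- a)))
step 2: mul_comm (→) rewrites ((0 + 3) * (- (- a))) into ((- (- a)) * (0 + 3))
step 3: add_comm (→) rewrites (0 + 3) into (3 + 0), now ((- (- a)) * (3 + 0))
step 4: neg_neg (→) rewrites (- (- a)) into a, now (a * (3 + 0))
step 5: add_zero (→) rewrites (3 + 0) into 3, reaching cost 5 (bound 5)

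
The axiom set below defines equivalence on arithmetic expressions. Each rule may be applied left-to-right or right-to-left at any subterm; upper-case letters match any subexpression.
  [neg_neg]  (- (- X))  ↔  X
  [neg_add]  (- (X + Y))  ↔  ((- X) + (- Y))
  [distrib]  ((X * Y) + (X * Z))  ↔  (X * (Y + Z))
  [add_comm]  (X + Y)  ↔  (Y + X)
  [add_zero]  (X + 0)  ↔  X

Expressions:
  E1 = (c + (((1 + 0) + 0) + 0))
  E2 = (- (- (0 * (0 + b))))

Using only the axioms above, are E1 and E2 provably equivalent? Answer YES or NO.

NO

The axioms are sound identities: if E1 ↔* E2 then E1 and E2 evaluate identically under any assignment.
Under b=0, c=0: E1 evaluates to 1, E2 to 0. Distinct ⇒ no rewrite sequence connects them.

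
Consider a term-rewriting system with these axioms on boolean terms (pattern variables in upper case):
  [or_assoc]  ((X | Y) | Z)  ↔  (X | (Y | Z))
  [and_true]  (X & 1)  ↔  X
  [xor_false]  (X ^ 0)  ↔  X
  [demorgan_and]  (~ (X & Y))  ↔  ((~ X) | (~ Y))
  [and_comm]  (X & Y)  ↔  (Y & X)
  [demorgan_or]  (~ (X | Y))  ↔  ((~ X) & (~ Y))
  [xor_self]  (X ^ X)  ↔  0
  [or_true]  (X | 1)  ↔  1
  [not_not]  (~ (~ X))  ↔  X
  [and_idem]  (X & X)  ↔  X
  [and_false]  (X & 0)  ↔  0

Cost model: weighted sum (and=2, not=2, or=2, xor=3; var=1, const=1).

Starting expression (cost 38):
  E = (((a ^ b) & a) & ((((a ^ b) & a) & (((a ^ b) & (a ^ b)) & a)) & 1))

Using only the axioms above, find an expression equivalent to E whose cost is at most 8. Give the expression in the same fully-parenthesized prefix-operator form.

((a ^ b) & a)   [cost 8]

1. [and_true →] ((((a ^ b) & a) & (((a ^ b) & (a ^ b)) & a)) & 1)  →  (((a ^ b) & a) & (((a ^ b) & (a ^ b)) & a));  E = (((a ^ b) & a) & (((a ^ b) & a) & (((a ^ b) & (a ^ b)) & a)))
2. [and_idem →] ((a ^ b) & (a ^ b))  →  (a ^ b);  E = (((a ^ b) & a) & (((a ^ b) & a) & ((a ^ b) & a)))
3. [and_idem →] (((a ^ b) & a) & ((a ^ b) & a))  →  ((a ^ b) & a);  E = (((a ^ b) & a) & ((a ^ b) & a))
4. [and_idem →] (((a ^ b) & a) & ((a ^ b) & a))  →  ((a ^ b) & a);  cost 8 ≤ 8, done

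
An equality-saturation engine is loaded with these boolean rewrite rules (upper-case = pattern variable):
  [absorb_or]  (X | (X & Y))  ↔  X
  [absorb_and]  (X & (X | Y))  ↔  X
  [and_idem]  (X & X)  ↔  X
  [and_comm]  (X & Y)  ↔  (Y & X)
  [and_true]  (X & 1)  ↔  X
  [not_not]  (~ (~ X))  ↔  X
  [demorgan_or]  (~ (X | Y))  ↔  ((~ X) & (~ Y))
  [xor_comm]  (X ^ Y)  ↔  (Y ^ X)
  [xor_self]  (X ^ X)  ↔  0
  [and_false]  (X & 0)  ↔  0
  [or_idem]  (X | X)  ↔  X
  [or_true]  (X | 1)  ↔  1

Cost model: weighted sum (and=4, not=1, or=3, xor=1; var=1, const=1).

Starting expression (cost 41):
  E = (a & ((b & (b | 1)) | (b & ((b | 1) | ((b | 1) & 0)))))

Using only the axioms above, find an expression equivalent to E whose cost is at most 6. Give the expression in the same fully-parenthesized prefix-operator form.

(1) ((b | 1) | ((b | 1) & 0))  =[absorb_or →]=  (b | 1)    ⊢ (a & ((b & (b | 1)) | (b & (b | 1))))
(2) ((b & (b | 1)) | (b & (b | 1)))  =[or_idem →]=  (b & (b | 1))    ⊢ (a & (b & (b | 1)))
(3) (b & (b | 1))  =[absorb_and →]=  b    ⊢ cost 6, within 6

(a & b)   [cost 6]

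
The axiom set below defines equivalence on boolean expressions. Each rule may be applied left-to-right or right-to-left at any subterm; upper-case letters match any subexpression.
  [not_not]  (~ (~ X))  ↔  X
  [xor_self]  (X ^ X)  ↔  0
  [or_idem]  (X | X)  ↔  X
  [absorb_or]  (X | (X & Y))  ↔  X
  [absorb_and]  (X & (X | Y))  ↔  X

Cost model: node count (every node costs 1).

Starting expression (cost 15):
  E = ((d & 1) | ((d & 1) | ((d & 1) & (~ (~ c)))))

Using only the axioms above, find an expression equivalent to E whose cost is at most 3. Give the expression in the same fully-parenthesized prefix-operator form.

(d & 1)   [cost 3]

1. [not_not →] (~ (~ c))  →  c;  E = ((d & 1) | ((d & 1) | ((d & 1) & c)))
2. [absorb_or →] ((d & 1) | ((d & 1) & c))  →  (d & 1);  E = ((d & 1) | (d & 1))
3. [or_idem →] ((d & 1) | (d & 1))  →  (d & 1);  cost 3 ≤ 3, done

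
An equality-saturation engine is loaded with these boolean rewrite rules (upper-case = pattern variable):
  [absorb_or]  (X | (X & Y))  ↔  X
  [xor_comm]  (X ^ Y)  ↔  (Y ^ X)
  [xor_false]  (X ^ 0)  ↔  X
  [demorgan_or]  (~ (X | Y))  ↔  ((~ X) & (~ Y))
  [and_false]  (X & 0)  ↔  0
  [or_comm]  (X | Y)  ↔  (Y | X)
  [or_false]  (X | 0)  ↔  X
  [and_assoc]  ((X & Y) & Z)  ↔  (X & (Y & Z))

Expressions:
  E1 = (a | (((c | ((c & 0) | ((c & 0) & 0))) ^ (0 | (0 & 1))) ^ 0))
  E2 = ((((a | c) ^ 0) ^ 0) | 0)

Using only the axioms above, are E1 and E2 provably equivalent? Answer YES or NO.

YES

step 1: absorb_or (→) rewrites ((c & 0) | ((c & 0) & 0)) into (c & 0), now (a | (((c | (c & 0)) ^ (0 | (0 & 1))) ^ 0))
step 2: absorb_or (→) rewrites (0 | (0 & 1)) into 0, now (a | (((c | (c & 0)) ^ 0) ^ 0))
step 3: xor_false (→) rewrites (((c | (c & 0)) ^ 0) ^ 0) into ((c | (c & 0)) ^ 0), now (a | ((c | (c & 0)) ^ 0))
step 4: and_false (→) rewrites (c & 0) into 0, now (a | ((c | 0) ^ 0))
step 5: or_false (→) rewrites (c | 0) into c, now (a | (c ^ 0))
step 6: xor_false (→) rewrites (c ^ 0) into c, now (a | c)
step 7: xor_false (←) rewrites (a | c) into ((a | c) ^ 0)
step 8: xor_false (←) rewrites (a | c) into ((a | c) ^ 0), now (((a | c) ^ 0) ^ 0)
step 9: or_false (←) rewrites (((a | c) ^ 0) ^ 0) into ((((a | c) ^ 0) ^ 0) | 0), which is E2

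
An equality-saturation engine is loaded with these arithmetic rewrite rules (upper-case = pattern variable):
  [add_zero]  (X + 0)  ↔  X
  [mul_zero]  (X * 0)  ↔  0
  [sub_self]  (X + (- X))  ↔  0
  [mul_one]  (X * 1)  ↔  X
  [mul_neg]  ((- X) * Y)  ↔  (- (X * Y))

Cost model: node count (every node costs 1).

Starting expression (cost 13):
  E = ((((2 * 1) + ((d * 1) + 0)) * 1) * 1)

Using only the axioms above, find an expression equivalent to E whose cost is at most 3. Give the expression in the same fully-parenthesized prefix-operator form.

step 1: mul_one (→) rewrites ((((2 * 1) + ((d * 1) + 0)) * 1) * 1) into (((2 * 1) + ((d * 1) + 0)) * 1)
step 2: add_zero (→) rewrites ((d * 1) + 0) into (d * 1), now (((2 * 1) + (d * 1)) * 1)
step 3: mul_one (→) rewrites (((2 * 1) + (d * 1)) * 1) into ((2 * 1) + (d * 1))
step 4: mul_one (→) rewrites (2 * 1) into 2, now (2 + (d * 1))
step 5: mul_one (→) rewrites (d * 1) into d, reaching cost 3 (bound 3)

(2 + d)   [cost 3]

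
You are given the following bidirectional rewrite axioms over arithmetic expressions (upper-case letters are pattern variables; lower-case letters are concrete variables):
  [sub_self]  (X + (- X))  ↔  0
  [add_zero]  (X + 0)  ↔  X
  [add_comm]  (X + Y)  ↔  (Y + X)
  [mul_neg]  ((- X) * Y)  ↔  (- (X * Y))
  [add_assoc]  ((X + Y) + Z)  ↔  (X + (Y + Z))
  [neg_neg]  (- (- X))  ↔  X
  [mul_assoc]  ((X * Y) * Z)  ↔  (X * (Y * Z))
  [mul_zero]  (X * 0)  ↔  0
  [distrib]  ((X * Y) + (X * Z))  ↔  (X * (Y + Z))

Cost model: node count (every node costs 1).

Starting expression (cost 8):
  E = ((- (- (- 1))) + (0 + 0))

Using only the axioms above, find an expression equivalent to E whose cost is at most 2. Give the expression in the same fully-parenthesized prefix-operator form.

(1) (0 + 0)  =[add_zero →]=  0    ⊢ ((- (- (- 1))) + 0)
(2) ((- (- (- 1))) + 0)  =[add_zero →]=  (- (- (- 1)))
(3) (- (- (- 1)))  =[neg_neg →]=  (- 1)    ⊢ cost 2, within 2

(- 1)   [cost 2]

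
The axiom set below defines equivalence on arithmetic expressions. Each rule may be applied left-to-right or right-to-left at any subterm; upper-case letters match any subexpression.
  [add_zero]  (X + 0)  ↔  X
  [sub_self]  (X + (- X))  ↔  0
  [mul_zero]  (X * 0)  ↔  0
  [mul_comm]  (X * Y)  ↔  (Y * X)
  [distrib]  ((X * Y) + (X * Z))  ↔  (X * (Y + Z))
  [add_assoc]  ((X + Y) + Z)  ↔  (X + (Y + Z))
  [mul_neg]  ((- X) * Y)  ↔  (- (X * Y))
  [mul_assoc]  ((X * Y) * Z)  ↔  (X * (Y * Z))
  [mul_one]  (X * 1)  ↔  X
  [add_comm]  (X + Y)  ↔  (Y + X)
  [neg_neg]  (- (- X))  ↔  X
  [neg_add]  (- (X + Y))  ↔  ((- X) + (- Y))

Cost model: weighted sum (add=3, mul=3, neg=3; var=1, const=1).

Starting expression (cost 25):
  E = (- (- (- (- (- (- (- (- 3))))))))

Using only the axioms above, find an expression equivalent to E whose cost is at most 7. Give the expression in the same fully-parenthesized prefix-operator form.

(- (- 3))   [cost 7]

step 1: neg_neg (→) rewrites (- (- (- (- (- (- 3)))))) into (- (- (- (- 3)))), now (- (- (- (- (- (- 3))))))
step 2: neg_neg (→) rewrites (- (- (- (- 3)))) into (- (- 3)), now (- (- (- (- 3))))
step 3: neg_neg (→) rewrites (- (- 3)) into 3, reaching cost 7 (bound 7)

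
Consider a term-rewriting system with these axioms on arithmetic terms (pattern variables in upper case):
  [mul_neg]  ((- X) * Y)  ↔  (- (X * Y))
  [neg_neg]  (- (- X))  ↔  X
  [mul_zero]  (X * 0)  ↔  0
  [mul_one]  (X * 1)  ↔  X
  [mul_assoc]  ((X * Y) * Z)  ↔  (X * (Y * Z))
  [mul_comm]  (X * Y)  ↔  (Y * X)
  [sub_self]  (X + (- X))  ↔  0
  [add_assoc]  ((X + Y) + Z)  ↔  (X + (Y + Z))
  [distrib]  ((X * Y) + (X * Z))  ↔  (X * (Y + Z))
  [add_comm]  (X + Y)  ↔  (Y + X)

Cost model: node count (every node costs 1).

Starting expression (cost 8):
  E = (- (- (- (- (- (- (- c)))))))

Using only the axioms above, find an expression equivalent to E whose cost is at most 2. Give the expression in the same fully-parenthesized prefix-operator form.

step 1: neg_neg (→) rewrites (- (- (- (- c)))) into (- (- c)), now (- (- (- (- (- c)))))
step 2: neg_neg (→) rewrites (- (- (- (- (- c))))) into (- (- (- c)))
step 3: neg_neg (→) rewrites (- (- (- c))) into (- c), reaching cost 2 (bound 2)

(- c)   [cost 2]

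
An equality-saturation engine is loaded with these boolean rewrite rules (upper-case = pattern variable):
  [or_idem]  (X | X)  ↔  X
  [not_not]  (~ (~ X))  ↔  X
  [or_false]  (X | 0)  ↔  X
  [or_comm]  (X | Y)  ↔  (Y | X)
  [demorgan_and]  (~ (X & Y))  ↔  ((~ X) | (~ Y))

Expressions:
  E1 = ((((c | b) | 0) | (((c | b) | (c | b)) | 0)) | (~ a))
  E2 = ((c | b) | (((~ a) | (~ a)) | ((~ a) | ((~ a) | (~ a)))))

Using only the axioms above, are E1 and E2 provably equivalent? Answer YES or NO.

1. [or_idem →] ((c | b) | (c | b))  →  (c | b);  E1 = ((((c | b) | 0) | ((c | b) | 0)) | (~ a))
2. [or_idem →] (((c | b) | 0) | ((c | b) | 0))  →  ((c | b) | 0);  E1 = (((c | b) | 0) | (~ a))
3. [or_false →] ((c | b) | 0)  →  (c | b);  E1 = ((c | b) | (~ a))
4. [or_idem ←] (~ a)  →  ((~ a) | (~ a));  E1 = ((c | b) | ((~ a) | (~ a)))
5. [or_idem ←] ((~ a) | (~ a))  →  (((~ a) | (~ a)) | ((~ a) | (~ a)));  E1 = ((c | b) | (((~ a) | (~ a)) | ((~ a) | (~ a))))
6. [or_idem ←] (~ a)  →  ((~ a) | (~ a));  this is E2

YES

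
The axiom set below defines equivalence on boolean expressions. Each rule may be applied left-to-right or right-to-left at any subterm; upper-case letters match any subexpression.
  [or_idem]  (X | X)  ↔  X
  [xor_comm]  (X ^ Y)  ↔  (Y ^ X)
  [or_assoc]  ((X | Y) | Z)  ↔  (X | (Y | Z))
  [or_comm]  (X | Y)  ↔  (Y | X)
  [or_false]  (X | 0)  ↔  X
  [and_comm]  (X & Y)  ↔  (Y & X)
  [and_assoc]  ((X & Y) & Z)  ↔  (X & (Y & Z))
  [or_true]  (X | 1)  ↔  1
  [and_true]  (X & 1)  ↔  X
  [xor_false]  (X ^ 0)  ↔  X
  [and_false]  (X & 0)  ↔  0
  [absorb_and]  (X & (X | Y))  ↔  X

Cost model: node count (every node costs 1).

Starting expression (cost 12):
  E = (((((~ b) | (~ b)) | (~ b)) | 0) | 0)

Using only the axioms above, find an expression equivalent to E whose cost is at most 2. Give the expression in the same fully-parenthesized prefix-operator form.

(~ b)   [cost 2]

(1) ((~ b) | (~ b))  =[or_idem →]=  (~ b)    ⊢ ((((~ b) | (~ b)) | 0) | 0)
(2) (((~ b) | (~ b)) | 0)  =[or_false →]=  ((~ b) | (~ b))    ⊢ (((~ b) | (~ b)) | 0)
(3) (((~ b) | (~ b)) | 0)  =[or_false →]=  ((~ b) | (~ b))
(4) ((~ b) | (~ b))  =[or_idem →]=  (~ b)    ⊢ cost 2, within 2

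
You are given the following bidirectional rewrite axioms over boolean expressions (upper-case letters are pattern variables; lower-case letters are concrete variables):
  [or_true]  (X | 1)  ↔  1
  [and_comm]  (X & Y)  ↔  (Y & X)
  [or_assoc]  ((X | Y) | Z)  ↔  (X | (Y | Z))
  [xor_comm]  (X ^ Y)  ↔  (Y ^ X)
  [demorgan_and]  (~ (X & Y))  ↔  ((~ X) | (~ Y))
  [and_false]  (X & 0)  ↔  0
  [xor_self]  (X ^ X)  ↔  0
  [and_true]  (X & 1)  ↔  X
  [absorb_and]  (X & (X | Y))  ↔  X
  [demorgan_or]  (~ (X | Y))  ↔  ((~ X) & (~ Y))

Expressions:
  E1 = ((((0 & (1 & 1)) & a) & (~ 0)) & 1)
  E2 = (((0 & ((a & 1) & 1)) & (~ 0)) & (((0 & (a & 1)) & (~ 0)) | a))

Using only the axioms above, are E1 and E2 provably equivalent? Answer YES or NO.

YES

step 1: and_true (→) rewrites ((((0 & (1 & 1)) & a) & (~ 0)) & 1) into (((0 & (1 & 1)) & a) & (~ 0))
step 2: and_true (→) rewrites (1 & 1) into 1, now (((0 & 1) & a) & (~ 0))
step 3: and_true (→) rewrites (0 & 1) into 0, now ((0 & a) & (~ 0))
step 4: and_true (←) rewrites a into (a & 1), now ((0 & (a & 1)) & (~ 0))
step 5: absorb_and (←) rewrites ((0 & (a & 1)) & (~ 0)) into (((0 & (a & 1)) & (~ 0)) & (((0 & (a & 1)) & (~ 0)) | a))
step 6: and_true (←) rewrites a into (a & 1), which is E2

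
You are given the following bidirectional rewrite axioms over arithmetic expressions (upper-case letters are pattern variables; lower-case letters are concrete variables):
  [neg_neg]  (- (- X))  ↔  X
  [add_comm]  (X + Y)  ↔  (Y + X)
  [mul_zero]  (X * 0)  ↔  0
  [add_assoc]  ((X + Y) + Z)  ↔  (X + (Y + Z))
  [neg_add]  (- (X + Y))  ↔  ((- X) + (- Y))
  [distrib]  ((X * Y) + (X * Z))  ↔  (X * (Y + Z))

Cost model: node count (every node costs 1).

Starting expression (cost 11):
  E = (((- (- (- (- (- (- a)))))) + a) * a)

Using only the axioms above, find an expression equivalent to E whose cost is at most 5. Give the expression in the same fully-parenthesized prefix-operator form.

((a + a) * a)   [cost 5]

(1) (- (- (- a)))  =[neg_neg →]=  (- a)    ⊢ (((- (- (- (- a)))) + a) * a)
(2) (- (- (- (- a))))  =[neg_neg →]=  (- (- a))    ⊢ (((- (- a)) + a) * a)
(3) (- (- a))  =[neg_neg →]=  a    ⊢ cost 5, within 5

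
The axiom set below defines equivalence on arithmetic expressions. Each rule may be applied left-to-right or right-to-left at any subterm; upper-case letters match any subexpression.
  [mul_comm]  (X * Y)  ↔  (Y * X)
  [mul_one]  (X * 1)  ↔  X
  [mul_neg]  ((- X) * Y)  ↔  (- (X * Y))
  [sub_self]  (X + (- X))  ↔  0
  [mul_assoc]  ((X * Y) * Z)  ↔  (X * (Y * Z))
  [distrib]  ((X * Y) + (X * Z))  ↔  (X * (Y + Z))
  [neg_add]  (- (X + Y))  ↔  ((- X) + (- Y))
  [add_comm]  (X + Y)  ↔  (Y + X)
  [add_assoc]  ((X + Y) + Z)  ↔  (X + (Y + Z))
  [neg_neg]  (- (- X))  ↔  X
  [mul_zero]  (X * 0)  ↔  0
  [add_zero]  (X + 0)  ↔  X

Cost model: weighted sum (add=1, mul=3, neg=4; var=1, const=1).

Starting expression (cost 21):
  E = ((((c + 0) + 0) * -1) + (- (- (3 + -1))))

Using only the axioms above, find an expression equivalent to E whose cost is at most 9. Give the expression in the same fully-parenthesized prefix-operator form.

1. [add_zero →] (c + 0)  →  c;  E = (((c + 0) * -1) + (- (- (3 + -1))))
2. [add_zero →] (c + 0)  →  c;  E = ((c * -1) + (- (- (3 + -1))))
3. [neg_neg →] (- (- (3 + -1)))  →  (3 + -1);  cost 9 ≤ 9, done

((c * -1) + (3 + -1))   [cost 9]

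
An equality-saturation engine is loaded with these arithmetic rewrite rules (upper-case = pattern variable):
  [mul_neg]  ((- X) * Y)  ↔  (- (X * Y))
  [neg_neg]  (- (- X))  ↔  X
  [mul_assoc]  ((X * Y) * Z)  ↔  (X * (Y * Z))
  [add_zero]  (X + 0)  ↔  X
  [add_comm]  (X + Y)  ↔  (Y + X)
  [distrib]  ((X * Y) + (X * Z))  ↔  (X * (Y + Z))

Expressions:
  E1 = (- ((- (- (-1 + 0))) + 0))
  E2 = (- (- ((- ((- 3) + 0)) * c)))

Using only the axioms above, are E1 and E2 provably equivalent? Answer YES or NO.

Every axiom is a valid identity, so a rewrite proof would force E1 and E2 to agree under every assignment.
At c=0: E1 = 1 but E2 = 0; they differ, so no derivation exists.

NO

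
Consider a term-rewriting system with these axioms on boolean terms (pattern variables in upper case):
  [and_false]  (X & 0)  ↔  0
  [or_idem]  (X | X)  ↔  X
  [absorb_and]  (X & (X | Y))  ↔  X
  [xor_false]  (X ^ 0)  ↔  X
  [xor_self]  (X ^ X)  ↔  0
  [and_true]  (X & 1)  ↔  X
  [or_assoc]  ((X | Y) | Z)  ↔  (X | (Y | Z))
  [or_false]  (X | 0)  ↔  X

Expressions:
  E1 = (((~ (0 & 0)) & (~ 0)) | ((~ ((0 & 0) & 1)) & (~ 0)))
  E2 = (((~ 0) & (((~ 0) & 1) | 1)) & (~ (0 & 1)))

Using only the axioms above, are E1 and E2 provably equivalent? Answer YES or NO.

1. [and_true →] ((0 & 0) & 1)  →  (0 & 0);  E1 = (((~ (0 & 0)) & (~ 0)) | ((~ (0 & 0)) & (~ 0)))
2. [or_idem →] (((~ (0 & 0)) & (~ 0)) | ((~ (0 & 0)) & (~ 0)))  →  ((~ (0 & 0)) & (~ 0))
3. [and_false →] (0 & 0)  →  0;  E1 = ((~ 0) & (~ 0))
4. [and_true ←] 0  →  (0 & 1);  E1 = ((~ 0) & (~ (0 & 1)))
5. [absorb_and ←] (~ 0)  →  ((~ 0) & ((~ 0) | 1));  E1 = (((~ 0) & ((~ 0) | 1)) & (~ (0 & 1)))
6. [and_true ←] (~ 0)  →  ((~ 0) & 1);  this is E2

YES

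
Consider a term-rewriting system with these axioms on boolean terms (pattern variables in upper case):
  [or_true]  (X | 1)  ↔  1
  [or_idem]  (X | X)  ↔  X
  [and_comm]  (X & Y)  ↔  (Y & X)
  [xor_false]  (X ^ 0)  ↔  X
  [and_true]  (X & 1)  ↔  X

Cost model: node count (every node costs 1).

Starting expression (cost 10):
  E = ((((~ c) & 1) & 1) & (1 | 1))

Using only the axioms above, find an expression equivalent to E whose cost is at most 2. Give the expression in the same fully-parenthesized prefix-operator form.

(~ c)   [cost 2]

step 1: and_true (→) rewrites ((~ c) & 1) into (~ c), now (((~ c) & 1) & (1 | 1))
step 2: or_idem (→) rewrites (1 | 1) into 1, now (((~ c) & 1) & 1)
step 3: and_true (→) rewrites (((~ c) & 1) & 1) into ((~ c) & 1)
step 4: and_true (→) rewrites ((~ c) & 1) into (~ c), reaching cost 2 (bound 2)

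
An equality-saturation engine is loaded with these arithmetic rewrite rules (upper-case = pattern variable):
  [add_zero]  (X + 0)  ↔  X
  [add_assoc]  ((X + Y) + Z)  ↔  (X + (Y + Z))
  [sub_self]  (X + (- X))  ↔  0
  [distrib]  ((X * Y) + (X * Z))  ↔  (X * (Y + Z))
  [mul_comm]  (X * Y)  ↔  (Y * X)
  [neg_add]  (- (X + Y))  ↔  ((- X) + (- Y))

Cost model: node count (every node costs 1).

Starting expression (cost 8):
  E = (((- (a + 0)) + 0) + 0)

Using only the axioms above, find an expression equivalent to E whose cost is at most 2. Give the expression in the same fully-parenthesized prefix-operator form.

(- a)   [cost 2]

step 1: add_zero (→) rewrites (a + 0) into a, now (((- a) + 0) + 0)
step 2: add_zero (→) rewrites (((- a) + 0) + 0) into ((- a) + 0)
step 3: add_zero (→) rewrites ((- a) + 0) into (- a), reaching cost 2 (bound 2)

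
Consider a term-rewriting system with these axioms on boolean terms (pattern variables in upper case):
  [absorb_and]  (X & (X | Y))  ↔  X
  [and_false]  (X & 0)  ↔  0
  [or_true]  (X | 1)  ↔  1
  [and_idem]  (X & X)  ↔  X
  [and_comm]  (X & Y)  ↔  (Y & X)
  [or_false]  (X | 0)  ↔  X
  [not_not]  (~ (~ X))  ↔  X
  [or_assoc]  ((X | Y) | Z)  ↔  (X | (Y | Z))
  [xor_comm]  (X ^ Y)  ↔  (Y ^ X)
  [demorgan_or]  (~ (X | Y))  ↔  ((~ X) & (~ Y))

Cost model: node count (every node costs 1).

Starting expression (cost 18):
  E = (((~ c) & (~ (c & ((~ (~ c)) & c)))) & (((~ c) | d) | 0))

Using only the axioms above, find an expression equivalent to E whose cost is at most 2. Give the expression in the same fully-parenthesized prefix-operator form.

(~ c)   [cost 2]

1. [not_not →] (~ (~ c))  →  c;  E = (((~ c) & (~ (c & (c & c)))) & (((~ c) | d) | 0))
2. [and_idem →] (c & c)  →  c;  E = (((~ c) & (~ (c & c))) & (((~ c) | d) | 0))
3. [and_idem →] (c & c)  →  c;  E = (((~ c) & (~ c)) & (((~ c) | d) | 0))
4. [or_false →] (((~ c) | d) | 0)  →  ((~ c) | d);  E = (((~ c) & (~ c)) & ((~ c) | d))
5. [and_idem →] ((~ c) & (~ c))  →  (~ c);  E = ((~ c) & ((~ c) | d))
6. [absorb_and →] ((~ c) & ((~ c) | d))  →  (~ c);  cost 2 ≤ 2, done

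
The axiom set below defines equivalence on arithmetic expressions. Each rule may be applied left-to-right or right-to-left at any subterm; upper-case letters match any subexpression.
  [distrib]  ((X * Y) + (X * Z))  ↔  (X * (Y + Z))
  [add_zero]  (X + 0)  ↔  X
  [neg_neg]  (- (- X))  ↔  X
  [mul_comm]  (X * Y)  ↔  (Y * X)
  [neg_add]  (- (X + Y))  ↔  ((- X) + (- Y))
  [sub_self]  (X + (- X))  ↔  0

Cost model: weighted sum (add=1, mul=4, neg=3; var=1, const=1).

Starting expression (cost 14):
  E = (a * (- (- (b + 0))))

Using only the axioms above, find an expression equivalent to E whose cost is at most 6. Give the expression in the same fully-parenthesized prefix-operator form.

1. [add_zero →] (b + 0)  →  b;  E = (a * (- (- b)))
2. [mul_comm →] (a * (- (- b)))  →  ((- (- b)) * a)
3. [neg_neg →] (- (- b))  →  b;  cost 6 ≤ 6, done

(b * a)   [cost 6]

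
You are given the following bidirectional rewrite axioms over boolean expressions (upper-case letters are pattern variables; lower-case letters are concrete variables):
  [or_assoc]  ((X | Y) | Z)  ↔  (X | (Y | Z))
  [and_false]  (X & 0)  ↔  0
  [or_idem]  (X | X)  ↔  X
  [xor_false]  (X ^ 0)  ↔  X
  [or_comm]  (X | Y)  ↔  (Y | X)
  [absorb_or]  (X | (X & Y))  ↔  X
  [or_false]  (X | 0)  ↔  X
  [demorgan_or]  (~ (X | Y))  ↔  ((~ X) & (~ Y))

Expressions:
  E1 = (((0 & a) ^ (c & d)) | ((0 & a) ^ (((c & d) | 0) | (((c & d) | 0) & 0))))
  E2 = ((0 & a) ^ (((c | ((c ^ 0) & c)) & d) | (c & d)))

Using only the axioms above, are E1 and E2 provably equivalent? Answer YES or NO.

YES

1. [absorb_or →] (((c & d) | 0) | (((c & d) | 0) & 0))  →  ((c & d) | 0);  E1 = (((0 & a) ^ (c & d)) | ((0 & a) ^ ((c & d) | 0)))
2. [or_false →] ((c & d) | 0)  →  (c & d);  E1 = (((0 & a) ^ (c & d)) | ((0 & a) ^ (c & d)))
3. [or_idem →] (((0 & a) ^ (c & d)) | ((0 & a) ^ (c & d)))  →  ((0 & a) ^ (c & d))
4. [or_idem ←] (c & d)  →  ((c & d) | (c & d));  E1 = ((0 & a) ^ ((c & d) | (c & d)))
5. [absorb_or ←] c  →  (c | (c & c));  E1 = ((0 & a) ^ (((c | (c & c)) & d) | (c & d)))
6. [xor_false ←] c  →  (c ^ 0);  this is E2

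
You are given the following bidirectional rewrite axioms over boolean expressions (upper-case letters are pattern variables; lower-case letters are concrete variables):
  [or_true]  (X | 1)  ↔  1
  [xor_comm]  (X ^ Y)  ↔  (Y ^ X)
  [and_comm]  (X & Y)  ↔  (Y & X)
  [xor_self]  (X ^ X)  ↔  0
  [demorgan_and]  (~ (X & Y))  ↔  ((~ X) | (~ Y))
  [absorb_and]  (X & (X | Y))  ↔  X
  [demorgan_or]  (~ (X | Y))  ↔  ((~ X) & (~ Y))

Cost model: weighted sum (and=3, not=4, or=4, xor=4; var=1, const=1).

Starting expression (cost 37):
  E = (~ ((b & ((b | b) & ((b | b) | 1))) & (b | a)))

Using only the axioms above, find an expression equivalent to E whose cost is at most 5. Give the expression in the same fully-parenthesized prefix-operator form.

(~ b)   [cost 5]

step 1: absorb_and (→) rewrites ((b | b) & ((b | b) | 1)) into (b | b), now (~ ((b & (b | b)) & (b | a)))
step 2: absorb_and (→) rewrites (b & (b | b)) into b, now (~ (b & (b | a)))
step 3: absorb_and (→) rewrites (b & (b | a)) into b, reaching cost 5 (bound 5)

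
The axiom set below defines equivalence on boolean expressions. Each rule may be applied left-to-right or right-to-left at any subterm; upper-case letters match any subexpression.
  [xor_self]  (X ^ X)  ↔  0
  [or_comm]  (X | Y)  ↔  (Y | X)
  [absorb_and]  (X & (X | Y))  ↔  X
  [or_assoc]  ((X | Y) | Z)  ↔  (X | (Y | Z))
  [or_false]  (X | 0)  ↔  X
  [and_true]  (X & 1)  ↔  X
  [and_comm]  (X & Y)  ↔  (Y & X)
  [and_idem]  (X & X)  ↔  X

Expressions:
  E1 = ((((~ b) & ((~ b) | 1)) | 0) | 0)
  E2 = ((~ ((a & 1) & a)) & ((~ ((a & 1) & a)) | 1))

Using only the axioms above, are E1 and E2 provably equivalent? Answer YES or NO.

Every axiom is a valid identity, so a rewrite proof would force E1 and E2 to agree under every assignment.
At a=0, b=1: E1 = 0 but E2 = 1; they differ, so no derivation exists.

NO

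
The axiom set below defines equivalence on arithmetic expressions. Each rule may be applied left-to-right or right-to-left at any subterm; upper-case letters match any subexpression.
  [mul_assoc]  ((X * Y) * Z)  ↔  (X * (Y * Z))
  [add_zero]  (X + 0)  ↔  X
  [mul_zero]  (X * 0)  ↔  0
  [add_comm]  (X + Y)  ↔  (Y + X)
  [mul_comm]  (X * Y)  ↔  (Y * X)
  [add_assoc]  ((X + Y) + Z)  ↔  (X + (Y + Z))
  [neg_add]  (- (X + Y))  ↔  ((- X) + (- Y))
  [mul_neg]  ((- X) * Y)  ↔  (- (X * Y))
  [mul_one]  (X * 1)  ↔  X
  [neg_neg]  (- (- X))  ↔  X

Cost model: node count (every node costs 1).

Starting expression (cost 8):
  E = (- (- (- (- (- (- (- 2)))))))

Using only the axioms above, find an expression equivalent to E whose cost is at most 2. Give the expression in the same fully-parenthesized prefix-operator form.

step 1: neg_neg (→) rewrites (- (- (- (- 2)))) into (- (- 2)), now (- (- (- (- (- 2)))))
step 2: neg_neg (→) rewrites (- (- (- (- 2)))) into (- (- 2)), now (- (- (- 2)))
step 3: neg_neg (→) rewrites (- (- (- 2))) into (- 2), reaching cost 2 (bound 2)

(- 2)   [cost 2]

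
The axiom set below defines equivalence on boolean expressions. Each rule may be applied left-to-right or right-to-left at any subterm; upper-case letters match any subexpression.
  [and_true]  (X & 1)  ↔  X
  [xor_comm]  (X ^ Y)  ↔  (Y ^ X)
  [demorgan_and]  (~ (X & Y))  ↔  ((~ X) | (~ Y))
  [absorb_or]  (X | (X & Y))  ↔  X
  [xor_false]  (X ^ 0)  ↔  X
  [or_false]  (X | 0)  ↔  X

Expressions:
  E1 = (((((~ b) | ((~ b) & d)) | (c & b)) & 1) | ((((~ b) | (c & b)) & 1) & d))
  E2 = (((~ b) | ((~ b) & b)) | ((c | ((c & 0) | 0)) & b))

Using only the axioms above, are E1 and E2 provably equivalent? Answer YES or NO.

(1) ((~ b) | ((~ b) & d))  =[absorb_or →]=  (~ b)    ⊢ ((((~ b) | (c & b)) & 1) | ((((~ b) | (c & b)) & 1) & d))
(2) ((((~ b) | (c & b)) & 1) | ((((~ b) | (c & b)) & 1) & d))  =[absorb_or →]=  (((~ b) | (c & b)) & 1)
(3) (((~ b) | (c & b)) & 1)  =[and_true →]=  ((~ b) | (c & b))
(4) c  =[absorb_or ←]=  (c | (c & 0))    ⊢ ((~ b) | ((c | (c & 0)) & b))
(5) (c & 0)  =[or_false ←]=  ((c & 0) | 0)    ⊢ ((~ b) | ((c | ((c & 0) | 0)) & b))
(6) (~ b)  =[absorb_or ←]=  ((~ b) | ((~ b) & b))    ⊢ E2

YES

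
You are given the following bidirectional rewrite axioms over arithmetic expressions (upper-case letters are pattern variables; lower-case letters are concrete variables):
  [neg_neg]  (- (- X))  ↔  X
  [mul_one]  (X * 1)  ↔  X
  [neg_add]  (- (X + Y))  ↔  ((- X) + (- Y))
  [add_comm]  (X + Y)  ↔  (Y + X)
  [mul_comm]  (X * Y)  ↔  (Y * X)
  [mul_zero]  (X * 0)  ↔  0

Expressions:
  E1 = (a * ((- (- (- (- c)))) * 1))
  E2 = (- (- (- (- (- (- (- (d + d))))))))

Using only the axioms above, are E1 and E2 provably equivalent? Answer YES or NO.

NO

Every axiom is a valid identity, so a rewrite proof would force E1 and E2 to agree under every assignment.
At a=0, c=0, d=1: E1 = 0 but E2 = -2; they differ, so no derivation exists.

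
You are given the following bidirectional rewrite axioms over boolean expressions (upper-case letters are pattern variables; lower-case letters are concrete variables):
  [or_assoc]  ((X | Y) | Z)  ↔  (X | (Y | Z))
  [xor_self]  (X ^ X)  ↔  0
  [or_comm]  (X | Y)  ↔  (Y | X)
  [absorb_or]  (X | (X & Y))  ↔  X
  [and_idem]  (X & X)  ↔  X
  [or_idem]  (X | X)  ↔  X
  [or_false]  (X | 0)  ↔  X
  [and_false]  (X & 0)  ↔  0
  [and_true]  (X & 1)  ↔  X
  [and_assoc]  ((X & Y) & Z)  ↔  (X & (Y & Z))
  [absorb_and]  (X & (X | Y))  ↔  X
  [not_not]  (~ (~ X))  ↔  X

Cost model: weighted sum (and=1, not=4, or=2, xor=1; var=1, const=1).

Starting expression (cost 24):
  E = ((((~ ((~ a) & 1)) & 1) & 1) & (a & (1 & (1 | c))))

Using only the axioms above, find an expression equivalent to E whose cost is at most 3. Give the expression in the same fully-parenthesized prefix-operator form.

(a & 1)   [cost 3]

1. [and_true →] ((~ a) & 1)  →  (~ a);  E = ((((~ (~ a)) & 1) & 1) & (a & (1 & (1 | c))))
2. [not_not →] (~ (~ a))  →  a;  E = (((a & 1) & 1) & (a & (1 & (1 | c))))
3. [absorb_and →] (1 & (1 | c))  →  1;  E = (((a & 1) & 1) & (a & 1))
4. [and_true →] (a & 1)  →  a;  E = ((a & 1) & (a & 1))
5. [and_idem →] ((a & 1) & (a & 1))  →  (a & 1);  cost 3 ≤ 3, done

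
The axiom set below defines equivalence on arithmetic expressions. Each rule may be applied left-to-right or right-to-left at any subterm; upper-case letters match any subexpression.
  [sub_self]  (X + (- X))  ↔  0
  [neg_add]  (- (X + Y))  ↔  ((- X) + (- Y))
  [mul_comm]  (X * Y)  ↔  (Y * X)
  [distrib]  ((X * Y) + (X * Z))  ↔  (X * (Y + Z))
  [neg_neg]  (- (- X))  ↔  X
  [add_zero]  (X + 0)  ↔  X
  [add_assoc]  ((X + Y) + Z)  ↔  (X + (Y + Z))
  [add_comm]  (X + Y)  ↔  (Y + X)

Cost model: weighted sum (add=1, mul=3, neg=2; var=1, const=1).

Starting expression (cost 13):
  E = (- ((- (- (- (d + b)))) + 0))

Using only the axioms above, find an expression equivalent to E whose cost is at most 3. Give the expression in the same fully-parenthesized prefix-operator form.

(d + b)   [cost 3]

1. [add_zero →] ((- (- (- (d + b)))) + 0)  →  (- (- (- (d + b))));  E = (- (- (- (- (d + b)))))
2. [neg_neg →] (- (- (d + b)))  →  (d + b);  E = (- (- (d + b)))
3. [neg_neg →] (- (- (d + b)))  →  (d + b);  cost 3 ≤ 3, done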